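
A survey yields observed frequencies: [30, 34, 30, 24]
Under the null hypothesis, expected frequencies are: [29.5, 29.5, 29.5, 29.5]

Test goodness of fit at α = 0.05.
Chi-square goodness of fit test:
H₀: observed counts match expected distribution
H₁: observed counts differ from expected distribution
df = k - 1 = 3
χ² = Σ(O - E)²/E
   = (30 - 29.5)²/29.5 + (34 - 29.5)²/29.5 + (30 - 29.5)²/29.5 + (24 - 29.5)²/29.5
   = 0.008 + 0.686 + 0.008 + 1.025
   = 1.73
p-value = 0.6305

Since p-value > α = 0.05, we fail to reject H₀.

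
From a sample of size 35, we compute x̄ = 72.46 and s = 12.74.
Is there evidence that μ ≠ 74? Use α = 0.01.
One-sample t-test:
H₀: μ = 74
H₁: μ ≠ 74
df = n - 1 = 34
t = (x̄ - μ₀) / (s/√n) = (72.46 - 74) / (12.74/√35) = -0.715
p-value = 0.4794

Since p-value > α = 0.01, we fail to reject H₀.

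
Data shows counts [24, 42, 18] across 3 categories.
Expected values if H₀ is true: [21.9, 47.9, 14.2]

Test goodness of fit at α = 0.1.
Chi-square goodness of fit test:
H₀: observed counts match expected distribution
H₁: observed counts differ from expected distribution
df = k - 1 = 2
χ² = Σ(O - E)²/E
   = (24 - 21.9)²/21.9 + (42 - 47.9)²/47.9 + (18 - 14.2)²/14.2
   = 0.201 + 0.727 + 1.017
   = 1.94
p-value = 0.3781

Since p-value > α = 0.1, we fail to reject H₀.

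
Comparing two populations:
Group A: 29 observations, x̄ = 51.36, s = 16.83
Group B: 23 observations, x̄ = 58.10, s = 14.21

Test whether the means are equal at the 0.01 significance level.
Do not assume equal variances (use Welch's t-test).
Welch's two-sample t-test:
H₀: μ₁ = μ₂
H₁: μ₁ ≠ μ₂
s₁²/n₁ = 16.83²/29 = 9.7672,  s₂²/n₂ = 14.21²/23 = 8.7793
SE = √(s₁²/n₁ + s₂²/n₂) = √(9.7672 + 8.7793) = 4.3066
df (Welch-Satterthwaite) = (s₁²/n₁ + s₂²/n₂)² / [(s₁²/n₁)²/(n₁-1) + (s₂²/n₂)²/(n₂-1)] ≈ 49.78
t = (x̄₁ - x̄₂) / SE = (51.36 - 58.10) / 4.3066 = -6.74 / 4.3066 = -1.565
p-value = 0.1239

Since p-value > α = 0.01, we fail to reject H₀.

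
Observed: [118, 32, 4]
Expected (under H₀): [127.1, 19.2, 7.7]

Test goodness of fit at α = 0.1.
Chi-square goodness of fit test:
H₀: observed counts match expected distribution
H₁: observed counts differ from expected distribution
df = k - 1 = 2
χ² = Σ(O - E)²/E
   = (118 - 127.1)²/127.1 + (32 - 19.2)²/19.2 + (4 - 7.7)²/7.7
   = 0.652 + 8.533 + 1.778
   = 10.96
p-value = 0.0042

Since p-value < α = 0.1, we reject H₀.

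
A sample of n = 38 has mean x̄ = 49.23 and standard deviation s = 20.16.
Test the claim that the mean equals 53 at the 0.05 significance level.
One-sample t-test:
H₀: μ = 53
H₁: μ ≠ 53
df = n - 1 = 37
t = (x̄ - μ₀) / (s/√n) = (49.23 - 53) / (20.16/√38) = -1.153
p-value = 0.2564

Since p-value > α = 0.05, we fail to reject H₀.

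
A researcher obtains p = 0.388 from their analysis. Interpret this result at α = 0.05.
Since p = 0.388 > α = 0.05, fail to reject H₀.
There is insufficient evidence to reject the null hypothesis; the result is not statistically significant at the 0.05 level.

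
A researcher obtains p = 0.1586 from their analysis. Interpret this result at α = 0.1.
Since p = 0.1586 > α = 0.1, fail to reject H₀.
There is insufficient evidence to reject the null hypothesis; the result is not statistically significant at the 0.1 level.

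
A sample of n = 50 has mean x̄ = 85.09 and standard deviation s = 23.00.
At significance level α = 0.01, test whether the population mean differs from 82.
One-sample t-test:
H₀: μ = 82
H₁: μ ≠ 82
df = n - 1 = 49
t = (x̄ - μ₀) / (s/√n) = (85.09 - 82) / (23.00/√50) = 0.950
p-value = 0.3468

Since p-value > α = 0.01, we fail to reject H₀.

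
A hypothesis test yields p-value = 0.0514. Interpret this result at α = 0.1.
Since p = 0.0514 < α = 0.1, reject H₀.
There is sufficient evidence to reject the null hypothesis; the result is statistically significant at the 0.1 level.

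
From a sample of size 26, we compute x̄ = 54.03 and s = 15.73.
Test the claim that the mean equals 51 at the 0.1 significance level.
One-sample t-test:
H₀: μ = 51
H₁: μ ≠ 51
df = n - 1 = 25
t = (x̄ - μ₀) / (s/√n) = (54.03 - 51) / (15.73/√26) = 0.982
p-value = 0.3354

Since p-value > α = 0.1, we fail to reject H₀.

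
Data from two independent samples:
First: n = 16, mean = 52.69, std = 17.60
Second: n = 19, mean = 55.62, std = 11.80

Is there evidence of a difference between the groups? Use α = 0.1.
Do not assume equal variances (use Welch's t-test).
Welch's two-sample t-test:
H₀: μ₁ = μ₂
H₁: μ₁ ≠ μ₂
s₁²/n₁ = 17.60²/16 = 19.3600,  s₂²/n₂ = 11.80²/19 = 7.3284
SE = √(s₁²/n₁ + s₂²/n₂) = √(19.3600 + 7.3284) = 5.1661
df (Welch-Satterthwaite) = (s₁²/n₁ + s₂²/n₂)² / [(s₁²/n₁)²/(n₁-1) + (s₂²/n₂)²/(n₂-1)] ≈ 25.46
t = (x̄₁ - x̄₂) / SE = (52.69 - 55.62) / 5.1661 = -2.93 / 5.1661 = -0.567
p-value = 0.5756

Since p-value > α = 0.1, we fail to reject H₀.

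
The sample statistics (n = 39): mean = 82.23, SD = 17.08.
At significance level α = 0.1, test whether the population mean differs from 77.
One-sample t-test:
H₀: μ = 77
H₁: μ ≠ 77
df = n - 1 = 38
t = (x̄ - μ₀) / (s/√n) = (82.23 - 77) / (17.08/√39) = 1.912
p-value = 0.0634

Since p-value < α = 0.1, we reject H₀.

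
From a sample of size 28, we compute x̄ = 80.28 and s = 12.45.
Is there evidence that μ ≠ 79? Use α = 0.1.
One-sample t-test:
H₀: μ = 79
H₁: μ ≠ 79
df = n - 1 = 27
t = (x̄ - μ₀) / (s/√n) = (80.28 - 79) / (12.45/√28) = 0.544
p-value = 0.5909

Since p-value > α = 0.1, we fail to reject H₀.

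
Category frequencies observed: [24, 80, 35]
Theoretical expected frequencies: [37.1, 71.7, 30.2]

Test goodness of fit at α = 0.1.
Chi-square goodness of fit test:
H₀: observed counts match expected distribution
H₁: observed counts differ from expected distribution
df = k - 1 = 2
χ² = Σ(O - E)²/E
   = (24 - 37.1)²/37.1 + (80 - 71.7)²/71.7 + (35 - 30.2)²/30.2
   = 4.626 + 0.961 + 0.763
   = 6.35
p-value = 0.0418

Since p-value < α = 0.1, we reject H₀.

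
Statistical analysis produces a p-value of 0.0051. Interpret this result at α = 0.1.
Since p = 0.0051 < α = 0.1, reject H₀.
There is sufficient evidence to reject the null hypothesis; the result is statistically significant at the 0.1 level.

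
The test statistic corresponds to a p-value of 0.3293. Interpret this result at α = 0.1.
Since p = 0.3293 > α = 0.1, fail to reject H₀.
There is insufficient evidence to reject the null hypothesis; the result is not statistically significant at the 0.1 level.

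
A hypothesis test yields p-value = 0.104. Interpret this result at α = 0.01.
Since p = 0.104 > α = 0.01, fail to reject H₀.
There is insufficient evidence to reject the null hypothesis; the result is not statistically significant at the 0.01 level.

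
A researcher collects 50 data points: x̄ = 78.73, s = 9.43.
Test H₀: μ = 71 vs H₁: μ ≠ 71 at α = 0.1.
One-sample t-test:
H₀: μ = 71
H₁: μ ≠ 71
df = n - 1 = 49
t = (x̄ - μ₀) / (s/√n) = (78.73 - 71) / (9.43/√50) = 5.796
p-value < 0.0001

Since p-value < α = 0.1, we reject H₀.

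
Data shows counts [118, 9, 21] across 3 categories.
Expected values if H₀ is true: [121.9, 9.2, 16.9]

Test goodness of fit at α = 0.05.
Chi-square goodness of fit test:
H₀: observed counts match expected distribution
H₁: observed counts differ from expected distribution
df = k - 1 = 2
χ² = Σ(O - E)²/E
   = (118 - 121.9)²/121.9 + (9 - 9.2)²/9.2 + (21 - 16.9)²/16.9
   = 0.125 + 0.004 + 0.995
   = 1.12
p-value = 0.5701

Since p-value > α = 0.05, we fail to reject H₀.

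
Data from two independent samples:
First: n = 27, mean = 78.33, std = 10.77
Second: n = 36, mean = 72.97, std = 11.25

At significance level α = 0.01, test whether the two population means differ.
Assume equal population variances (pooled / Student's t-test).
Student's two-sample t-test (equal variances):
H₀: μ₁ = μ₂
H₁: μ₁ ≠ μ₂
df = n₁ + n₂ - 2 = 61
Pooled variance s_p² = [(n₁-1)s₁² + (n₂-1)s₂²] / (n₁ + n₂ - 2) = [(26)(10.77²) + (35)(11.25²)] / 61 = 122.0574
SE = √(s_p²(1/n₁ + 1/n₂)) = √(122.0574 × (1/27 + 1/36)) = 2.8127
t = (x̄₁ - x̄₂) / SE = (78.33 - 72.97) / 2.8127 = 5.36 / 2.8127 = 1.906
p-value = 0.0614

Since p-value > α = 0.01, we fail to reject H₀.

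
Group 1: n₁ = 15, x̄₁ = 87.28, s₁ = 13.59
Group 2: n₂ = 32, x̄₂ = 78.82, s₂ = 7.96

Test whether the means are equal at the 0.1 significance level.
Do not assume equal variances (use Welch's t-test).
Welch's two-sample t-test:
H₀: μ₁ = μ₂
H₁: μ₁ ≠ μ₂
s₁²/n₁ = 13.59²/15 = 12.3125,  s₂²/n₂ = 7.96²/32 = 1.9801
SE = √(s₁²/n₁ + s₂²/n₂) = √(12.3125 + 1.9801) = 3.7806
df (Welch-Satterthwaite) = (s₁²/n₁ + s₂²/n₂)² / [(s₁²/n₁)²/(n₁-1) + (s₂²/n₂)²/(n₂-1)] ≈ 18.65
t = (x̄₁ - x̄₂) / SE = (87.28 - 78.82) / 3.7806 = 8.46 / 3.7806 = 2.238
p-value = 0.0377

Since p-value < α = 0.1, we reject H₀.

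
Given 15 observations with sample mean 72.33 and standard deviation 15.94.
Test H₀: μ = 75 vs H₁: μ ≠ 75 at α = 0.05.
One-sample t-test:
H₀: μ = 75
H₁: μ ≠ 75
df = n - 1 = 14
t = (x̄ - μ₀) / (s/√n) = (72.33 - 75) / (15.94/√15) = -0.649
p-value = 0.5270

Since p-value > α = 0.05, we fail to reject H₀.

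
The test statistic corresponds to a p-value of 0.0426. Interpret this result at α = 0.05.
Since p = 0.0426 < α = 0.05, reject H₀.
There is sufficient evidence to reject the null hypothesis; the result is statistically significant at the 0.05 level.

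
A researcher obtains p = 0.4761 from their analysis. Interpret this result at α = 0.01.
Since p = 0.4761 > α = 0.01, fail to reject H₀.
There is insufficient evidence to reject the null hypothesis; the result is not statistically significant at the 0.01 level.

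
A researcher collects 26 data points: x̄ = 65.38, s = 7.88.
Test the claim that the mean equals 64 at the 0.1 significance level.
One-sample t-test:
H₀: μ = 64
H₁: μ ≠ 64
df = n - 1 = 25
t = (x̄ - μ₀) / (s/√n) = (65.38 - 64) / (7.88/√26) = 0.893
p-value = 0.3804

Since p-value > α = 0.1, we fail to reject H₀.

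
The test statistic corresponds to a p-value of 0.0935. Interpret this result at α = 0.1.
Since p = 0.0935 < α = 0.1, reject H₀.
There is sufficient evidence to reject the null hypothesis; the result is statistically significant at the 0.1 level.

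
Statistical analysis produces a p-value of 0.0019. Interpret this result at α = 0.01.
Since p = 0.0019 < α = 0.01, reject H₀.
There is sufficient evidence to reject the null hypothesis; the result is statistically significant at the 0.01 level.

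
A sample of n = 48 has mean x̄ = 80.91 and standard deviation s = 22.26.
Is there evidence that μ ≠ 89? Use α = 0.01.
One-sample t-test:
H₀: μ = 89
H₁: μ ≠ 89
df = n - 1 = 47
t = (x̄ - μ₀) / (s/√n) = (80.91 - 89) / (22.26/√48) = -2.518
p-value = 0.0153

Since p-value > α = 0.01, we fail to reject H₀.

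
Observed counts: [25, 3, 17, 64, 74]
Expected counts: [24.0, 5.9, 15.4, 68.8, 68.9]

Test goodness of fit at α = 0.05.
Chi-square goodness of fit test:
H₀: observed counts match expected distribution
H₁: observed counts differ from expected distribution
df = k - 1 = 4
χ² = Σ(O - E)²/E
   = (25 - 24.0)²/24.0 + (3 - 5.9)²/5.9 + (17 - 15.4)²/15.4 + (64 - 68.8)²/68.8 + (74 - 68.9)²/68.9
   = 0.042 + 1.425 + 0.166 + 0.335 + 0.378
   = 2.35
p-value = 0.6725

Since p-value > α = 0.05, we fail to reject H₀.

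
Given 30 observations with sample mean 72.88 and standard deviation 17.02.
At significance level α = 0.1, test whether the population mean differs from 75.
One-sample t-test:
H₀: μ = 75
H₁: μ ≠ 75
df = n - 1 = 29
t = (x̄ - μ₀) / (s/√n) = (72.88 - 75) / (17.02/√30) = -0.682
p-value = 0.5005

Since p-value > α = 0.1, we fail to reject H₀.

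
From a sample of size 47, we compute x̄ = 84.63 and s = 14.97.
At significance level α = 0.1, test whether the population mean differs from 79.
One-sample t-test:
H₀: μ = 79
H₁: μ ≠ 79
df = n - 1 = 46
t = (x̄ - μ₀) / (s/√n) = (84.63 - 79) / (14.97/√47) = 2.578
p-value = 0.0132

Since p-value < α = 0.1, we reject H₀.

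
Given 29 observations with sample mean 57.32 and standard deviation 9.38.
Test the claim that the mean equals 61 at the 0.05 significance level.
One-sample t-test:
H₀: μ = 61
H₁: μ ≠ 61
df = n - 1 = 28
t = (x̄ - μ₀) / (s/√n) = (57.32 - 61) / (9.38/√29) = -2.113
p-value = 0.0437

Since p-value < α = 0.05, we reject H₀.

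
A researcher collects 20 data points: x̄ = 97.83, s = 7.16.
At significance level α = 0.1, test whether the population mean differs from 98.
One-sample t-test:
H₀: μ = 98
H₁: μ ≠ 98
df = n - 1 = 19
t = (x̄ - μ₀) / (s/√n) = (97.83 - 98) / (7.16/√20) = -0.106
p-value = 0.9166

Since p-value > α = 0.1, we fail to reject H₀.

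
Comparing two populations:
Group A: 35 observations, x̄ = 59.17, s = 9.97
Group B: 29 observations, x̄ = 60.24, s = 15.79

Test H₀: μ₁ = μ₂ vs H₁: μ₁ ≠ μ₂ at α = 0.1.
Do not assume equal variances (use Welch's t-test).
Welch's two-sample t-test:
H₀: μ₁ = μ₂
H₁: μ₁ ≠ μ₂
s₁²/n₁ = 9.97²/35 = 2.8400,  s₂²/n₂ = 15.79²/29 = 8.5974
SE = √(s₁²/n₁ + s₂²/n₂) = √(2.8400 + 8.5974) = 3.3819
df (Welch-Satterthwaite) = (s₁²/n₁ + s₂²/n₂)² / [(s₁²/n₁)²/(n₁-1) + (s₂²/n₂)²/(n₂-1)] ≈ 45.47
t = (x̄₁ - x̄₂) / SE = (59.17 - 60.24) / 3.3819 = -1.07 / 3.3819 = -0.316
p-value = 0.7532

Since p-value > α = 0.1, we fail to reject H₀.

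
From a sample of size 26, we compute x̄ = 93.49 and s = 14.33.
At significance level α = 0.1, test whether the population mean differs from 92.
One-sample t-test:
H₀: μ = 92
H₁: μ ≠ 92
df = n - 1 = 25
t = (x̄ - μ₀) / (s/√n) = (93.49 - 92) / (14.33/√26) = 0.530
p-value = 0.6007

Since p-value > α = 0.1, we fail to reject H₀.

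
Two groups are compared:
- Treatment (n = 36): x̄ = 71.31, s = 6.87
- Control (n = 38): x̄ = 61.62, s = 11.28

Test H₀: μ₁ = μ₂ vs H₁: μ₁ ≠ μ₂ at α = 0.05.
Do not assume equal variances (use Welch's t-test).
Welch's two-sample t-test:
H₀: μ₁ = μ₂
H₁: μ₁ ≠ μ₂
s₁²/n₁ = 6.87²/36 = 1.3110,  s₂²/n₂ = 11.28²/38 = 3.3484
SE = √(s₁²/n₁ + s₂²/n₂) = √(1.3110 + 3.3484) = 2.1586
df (Welch-Satterthwaite) = (s₁²/n₁ + s₂²/n₂)² / [(s₁²/n₁)²/(n₁-1) + (s₂²/n₂)²/(n₂-1)] ≈ 61.65
t = (x̄₁ - x̄₂) / SE = (71.31 - 61.62) / 2.1586 = 9.69 / 2.1586 = 4.489
p-value < 0.0001

Since p-value < α = 0.05, we reject H₀.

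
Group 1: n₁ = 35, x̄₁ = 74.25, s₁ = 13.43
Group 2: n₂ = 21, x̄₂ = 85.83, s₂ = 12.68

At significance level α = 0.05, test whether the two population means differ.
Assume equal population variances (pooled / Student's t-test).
Student's two-sample t-test (equal variances):
H₀: μ₁ = μ₂
H₁: μ₁ ≠ μ₂
df = n₁ + n₂ - 2 = 54
Pooled variance s_p² = [(n₁-1)s₁² + (n₂-1)s₂²] / (n₁ + n₂ - 2) = [(34)(13.43²) + (20)(12.68²)] / 54 = 173.1121
SE = √(s_p²(1/n₁ + 1/n₂)) = √(173.1121 × (1/35 + 1/21)) = 3.6317
t = (x̄₁ - x̄₂) / SE = (74.25 - 85.83) / 3.6317 = -11.58 / 3.6317 = -3.189
p-value = 0.0024

Since p-value < α = 0.05, we reject H₀.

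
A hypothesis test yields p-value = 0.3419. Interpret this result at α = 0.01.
Since p = 0.3419 > α = 0.01, fail to reject H₀.
There is insufficient evidence to reject the null hypothesis; the result is not statistically significant at the 0.01 level.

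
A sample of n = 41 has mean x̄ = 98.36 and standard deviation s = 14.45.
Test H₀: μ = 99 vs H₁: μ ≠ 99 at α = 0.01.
One-sample t-test:
H₀: μ = 99
H₁: μ ≠ 99
df = n - 1 = 40
t = (x̄ - μ₀) / (s/√n) = (98.36 - 99) / (14.45/√41) = -0.284
p-value = 0.7782

Since p-value > α = 0.01, we fail to reject H₀.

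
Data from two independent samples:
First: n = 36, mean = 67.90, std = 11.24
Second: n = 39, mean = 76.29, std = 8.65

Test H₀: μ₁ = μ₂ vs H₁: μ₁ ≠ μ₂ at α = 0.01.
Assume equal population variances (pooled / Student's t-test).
Student's two-sample t-test (equal variances):
H₀: μ₁ = μ₂
H₁: μ₁ ≠ μ₂
df = n₁ + n₂ - 2 = 73
Pooled variance s_p² = [(n₁-1)s₁² + (n₂-1)s₂²] / (n₁ + n₂ - 2) = [(35)(11.24²) + (38)(8.65²)] / 73 = 99.5215
SE = √(s_p²(1/n₁ + 1/n₂)) = √(99.5215 × (1/36 + 1/39)) = 2.3057
t = (x̄₁ - x̄₂) / SE = (67.90 - 76.29) / 2.3057 = -8.39 / 2.3057 = -3.639
p-value = 0.0005

Since p-value < α = 0.01, we reject H₀.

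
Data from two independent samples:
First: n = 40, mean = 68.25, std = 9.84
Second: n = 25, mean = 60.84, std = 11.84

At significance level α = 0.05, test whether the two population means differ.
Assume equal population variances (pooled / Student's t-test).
Student's two-sample t-test (equal variances):
H₀: μ₁ = μ₂
H₁: μ₁ ≠ μ₂
df = n₁ + n₂ - 2 = 63
Pooled variance s_p² = [(n₁-1)s₁² + (n₂-1)s₂²] / (n₁ + n₂ - 2) = [(39)(9.84²) + (24)(11.84²)] / 63 = 113.3437
SE = √(s_p²(1/n₁ + 1/n₂)) = √(113.3437 × (1/40 + 1/25)) = 2.7143
t = (x̄₁ - x̄₂) / SE = (68.25 - 60.84) / 2.7143 = 7.41 / 2.7143 = 2.730
p-value = 0.0082

Since p-value < α = 0.05, we reject H₀.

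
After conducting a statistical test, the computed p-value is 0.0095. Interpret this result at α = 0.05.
Since p = 0.0095 < α = 0.05, reject H₀.
There is sufficient evidence to reject the null hypothesis; the result is statistically significant at the 0.05 level.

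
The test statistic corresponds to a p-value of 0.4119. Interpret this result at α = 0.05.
Since p = 0.4119 > α = 0.05, fail to reject H₀.
There is insufficient evidence to reject the null hypothesis; the result is not statistically significant at the 0.05 level.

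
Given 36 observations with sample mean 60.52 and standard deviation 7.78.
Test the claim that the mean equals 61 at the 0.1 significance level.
One-sample t-test:
H₀: μ = 61
H₁: μ ≠ 61
df = n - 1 = 35
t = (x̄ - μ₀) / (s/√n) = (60.52 - 61) / (7.78/√36) = -0.370
p-value = 0.7135

Since p-value > α = 0.1, we fail to reject H₀.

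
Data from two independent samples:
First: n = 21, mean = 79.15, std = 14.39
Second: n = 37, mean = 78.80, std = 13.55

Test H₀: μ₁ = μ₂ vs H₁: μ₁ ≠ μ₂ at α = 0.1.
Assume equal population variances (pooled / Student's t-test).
Student's two-sample t-test (equal variances):
H₀: μ₁ = μ₂
H₁: μ₁ ≠ μ₂
df = n₁ + n₂ - 2 = 56
Pooled variance s_p² = [(n₁-1)s₁² + (n₂-1)s₂²] / (n₁ + n₂ - 2) = [(20)(14.39²) + (36)(13.55²)] / 56 = 191.9845
SE = √(s_p²(1/n₁ + 1/n₂)) = √(191.9845 × (1/21 + 1/37)) = 3.7856
t = (x̄₁ - x̄₂) / SE = (79.15 - 78.80) / 3.7856 = 0.35 / 3.7856 = 0.092
p-value = 0.9267

Since p-value > α = 0.1, we fail to reject H₀.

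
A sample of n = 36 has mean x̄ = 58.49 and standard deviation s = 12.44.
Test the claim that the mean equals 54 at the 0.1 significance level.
One-sample t-test:
H₀: μ = 54
H₁: μ ≠ 54
df = n - 1 = 35
t = (x̄ - μ₀) / (s/√n) = (58.49 - 54) / (12.44/√36) = 2.166
p-value = 0.0372

Since p-value < α = 0.1, we reject H₀.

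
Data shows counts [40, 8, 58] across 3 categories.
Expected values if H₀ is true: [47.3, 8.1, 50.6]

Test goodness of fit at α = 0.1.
Chi-square goodness of fit test:
H₀: observed counts match expected distribution
H₁: observed counts differ from expected distribution
df = k - 1 = 2
χ² = Σ(O - E)²/E
   = (40 - 47.3)²/47.3 + (8 - 8.1)²/8.1 + (58 - 50.6)²/50.6
   = 1.127 + 0.001 + 1.082
   = 2.21
p-value = 0.3312

Since p-value > α = 0.1, we fail to reject H₀.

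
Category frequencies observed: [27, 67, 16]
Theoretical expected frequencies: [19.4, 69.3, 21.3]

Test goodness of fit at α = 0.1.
Chi-square goodness of fit test:
H₀: observed counts match expected distribution
H₁: observed counts differ from expected distribution
df = k - 1 = 2
χ² = Σ(O - E)²/E
   = (27 - 19.4)²/19.4 + (67 - 69.3)²/69.3 + (16 - 21.3)²/21.3
   = 2.977 + 0.076 + 1.319
   = 4.37
p-value = 0.1123

Since p-value > α = 0.1, we fail to reject H₀.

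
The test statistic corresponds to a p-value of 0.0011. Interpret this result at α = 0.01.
Since p = 0.0011 < α = 0.01, reject H₀.
There is sufficient evidence to reject the null hypothesis; the result is statistically significant at the 0.01 level.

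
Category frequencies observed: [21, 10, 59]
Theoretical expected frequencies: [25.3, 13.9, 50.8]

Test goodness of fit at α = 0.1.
Chi-square goodness of fit test:
H₀: observed counts match expected distribution
H₁: observed counts differ from expected distribution
df = k - 1 = 2
χ² = Σ(O - E)²/E
   = (21 - 25.3)²/25.3 + (10 - 13.9)²/13.9 + (59 - 50.8)²/50.8
   = 0.731 + 1.094 + 1.324
   = 3.15
p-value = 0.2071

Since p-value > α = 0.1, we fail to reject H₀.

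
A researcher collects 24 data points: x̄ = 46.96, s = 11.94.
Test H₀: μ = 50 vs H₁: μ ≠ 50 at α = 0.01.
One-sample t-test:
H₀: μ = 50
H₁: μ ≠ 50
df = n - 1 = 23
t = (x̄ - μ₀) / (s/√n) = (46.96 - 50) / (11.94/√24) = -1.247
p-value = 0.2248

Since p-value > α = 0.01, we fail to reject H₀.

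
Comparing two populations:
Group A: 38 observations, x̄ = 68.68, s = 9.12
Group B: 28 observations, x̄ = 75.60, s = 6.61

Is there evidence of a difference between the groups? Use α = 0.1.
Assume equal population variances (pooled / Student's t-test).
Student's two-sample t-test (equal variances):
H₀: μ₁ = μ₂
H₁: μ₁ ≠ μ₂
df = n₁ + n₂ - 2 = 64
Pooled variance s_p² = [(n₁-1)s₁² + (n₂-1)s₂²] / (n₁ + n₂ - 2) = [(37)(9.12²) + (27)(6.61²)] / 64 = 66.5178
SE = √(s_p²(1/n₁ + 1/n₂)) = √(66.5178 × (1/38 + 1/28)) = 2.0313
t = (x̄₁ - x̄₂) / SE = (68.68 - 75.60) / 2.0313 = -6.92 / 2.0313 = -3.407
p-value = 0.0011

Since p-value < α = 0.1, we reject H₀.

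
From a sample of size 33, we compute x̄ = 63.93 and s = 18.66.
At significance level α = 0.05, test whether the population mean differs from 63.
One-sample t-test:
H₀: μ = 63
H₁: μ ≠ 63
df = n - 1 = 32
t = (x̄ - μ₀) / (s/√n) = (63.93 - 63) / (18.66/√33) = 0.286
p-value = 0.7765

Since p-value > α = 0.05, we fail to reject H₀.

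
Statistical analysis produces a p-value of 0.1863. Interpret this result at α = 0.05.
Since p = 0.1863 > α = 0.05, fail to reject H₀.
There is insufficient evidence to reject the null hypothesis; the result is not statistically significant at the 0.05 level.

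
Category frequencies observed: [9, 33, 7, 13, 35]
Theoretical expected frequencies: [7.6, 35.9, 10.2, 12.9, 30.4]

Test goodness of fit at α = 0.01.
Chi-square goodness of fit test:
H₀: observed counts match expected distribution
H₁: observed counts differ from expected distribution
df = k - 1 = 4
χ² = Σ(O - E)²/E
   = (9 - 7.6)²/7.6 + (33 - 35.9)²/35.9 + (7 - 10.2)²/10.2 + (13 - 12.9)²/12.9 + (35 - 30.4)²/30.4
   = 0.258 + 0.234 + 1.004 + 0.001 + 0.696
   = 2.19
p-value = 0.7003

Since p-value > α = 0.01, we fail to reject H₀.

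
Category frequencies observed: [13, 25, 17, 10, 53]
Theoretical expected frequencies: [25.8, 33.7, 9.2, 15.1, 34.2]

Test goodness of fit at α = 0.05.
Chi-square goodness of fit test:
H₀: observed counts match expected distribution
H₁: observed counts differ from expected distribution
df = k - 1 = 4
χ² = Σ(O - E)²/E
   = (13 - 25.8)²/25.8 + (25 - 33.7)²/33.7 + (17 - 9.2)²/9.2 + (10 - 15.1)²/15.1 + (53 - 34.2)²/34.2
   = 6.350 + 2.246 + 6.613 + 1.723 + 10.335
   = 27.27
p-value < 0.0001

Since p-value < α = 0.05, we reject H₀.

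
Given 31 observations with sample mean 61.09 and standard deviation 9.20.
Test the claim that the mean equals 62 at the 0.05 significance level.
One-sample t-test:
H₀: μ = 62
H₁: μ ≠ 62
df = n - 1 = 30
t = (x̄ - μ₀) / (s/√n) = (61.09 - 62) / (9.20/√31) = -0.551
p-value = 0.5859

Since p-value > α = 0.05, we fail to reject H₀.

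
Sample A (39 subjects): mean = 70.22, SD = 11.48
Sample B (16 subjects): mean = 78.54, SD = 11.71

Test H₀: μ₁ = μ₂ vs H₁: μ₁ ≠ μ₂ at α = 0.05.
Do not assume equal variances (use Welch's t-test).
Welch's two-sample t-test:
H₀: μ₁ = μ₂
H₁: μ₁ ≠ μ₂
s₁²/n₁ = 11.48²/39 = 3.3792,  s₂²/n₂ = 11.71²/16 = 8.5703
SE = √(s₁²/n₁ + s₂²/n₂) = √(3.3792 + 8.5703) = 3.4568
df (Welch-Satterthwaite) = (s₁²/n₁ + s₂²/n₂)² / [(s₁²/n₁)²/(n₁-1) + (s₂²/n₂)²/(n₂-1)] ≈ 27.47
t = (x̄₁ - x̄₂) / SE = (70.22 - 78.54) / 3.4568 = -8.32 / 3.4568 = -2.407
p-value = 0.0231

Since p-value < α = 0.05, we reject H₀.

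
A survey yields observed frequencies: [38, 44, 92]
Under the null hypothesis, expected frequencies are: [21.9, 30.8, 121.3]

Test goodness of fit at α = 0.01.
Chi-square goodness of fit test:
H₀: observed counts match expected distribution
H₁: observed counts differ from expected distribution
df = k - 1 = 2
χ² = Σ(O - E)²/E
   = (38 - 21.9)²/21.9 + (44 - 30.8)²/30.8 + (92 - 121.3)²/121.3
   = 11.836 + 5.657 + 7.077
   = 24.57
p-value < 0.0001

Since p-value < α = 0.01, we reject H₀.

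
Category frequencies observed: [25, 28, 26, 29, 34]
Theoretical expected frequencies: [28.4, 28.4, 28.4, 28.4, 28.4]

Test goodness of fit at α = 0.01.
Chi-square goodness of fit test:
H₀: observed counts match expected distribution
H₁: observed counts differ from expected distribution
df = k - 1 = 4
χ² = Σ(O - E)²/E
   = (25 - 28.4)²/28.4 + (28 - 28.4)²/28.4 + (26 - 28.4)²/28.4 + (29 - 28.4)²/28.4 + (34 - 28.4)²/28.4
   = 0.407 + 0.006 + 0.203 + 0.013 + 1.104
   = 1.73
p-value = 0.7848

Since p-value > α = 0.01, we fail to reject H₀.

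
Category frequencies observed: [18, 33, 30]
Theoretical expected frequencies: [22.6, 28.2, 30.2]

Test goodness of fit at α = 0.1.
Chi-square goodness of fit test:
H₀: observed counts match expected distribution
H₁: observed counts differ from expected distribution
df = k - 1 = 2
χ² = Σ(O - E)²/E
   = (18 - 22.6)²/22.6 + (33 - 28.2)²/28.2 + (30 - 30.2)²/30.2
   = 0.936 + 0.817 + 0.001
   = 1.75
p-value = 0.4159

Since p-value > α = 0.1, we fail to reject H₀.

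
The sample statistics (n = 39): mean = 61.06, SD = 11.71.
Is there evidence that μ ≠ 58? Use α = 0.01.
One-sample t-test:
H₀: μ = 58
H₁: μ ≠ 58
df = n - 1 = 38
t = (x̄ - μ₀) / (s/√n) = (61.06 - 58) / (11.71/√39) = 1.632
p-value = 0.1110

Since p-value > α = 0.01, we fail to reject H₀.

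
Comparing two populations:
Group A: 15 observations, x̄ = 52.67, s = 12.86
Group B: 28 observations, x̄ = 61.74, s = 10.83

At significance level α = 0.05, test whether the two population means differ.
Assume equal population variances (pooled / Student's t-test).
Student's two-sample t-test (equal variances):
H₀: μ₁ = μ₂
H₁: μ₁ ≠ μ₂
df = n₁ + n₂ - 2 = 41
Pooled variance s_p² = [(n₁-1)s₁² + (n₂-1)s₂²] / (n₁ + n₂ - 2) = [(14)(12.86²) + (27)(10.83²)] / 41 = 133.7101
SE = √(s_p²(1/n₁ + 1/n₂)) = √(133.7101 × (1/15 + 1/28)) = 3.6999
t = (x̄₁ - x̄₂) / SE = (52.67 - 61.74) / 3.6999 = -9.07 / 3.6999 = -2.451
p-value = 0.0186

Since p-value < α = 0.05, we reject H₀.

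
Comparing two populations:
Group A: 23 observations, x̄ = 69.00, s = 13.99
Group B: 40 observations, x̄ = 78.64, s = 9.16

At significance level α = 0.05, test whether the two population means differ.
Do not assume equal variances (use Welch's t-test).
Welch's two-sample t-test:
H₀: μ₁ = μ₂
H₁: μ₁ ≠ μ₂
s₁²/n₁ = 13.99²/23 = 8.5096,  s₂²/n₂ = 9.16²/40 = 2.0976
SE = √(s₁²/n₁ + s₂²/n₂) = √(8.5096 + 2.0976) = 3.2569
df (Welch-Satterthwaite) = (s₁²/n₁ + s₂²/n₂)² / [(s₁²/n₁)²/(n₁-1) + (s₂²/n₂)²/(n₂-1)] ≈ 33.05
t = (x̄₁ - x̄₂) / SE = (69.00 - 78.64) / 3.2569 = -9.64 / 3.2569 = -2.960
p-value = 0.0057

Since p-value < α = 0.05, we reject H₀.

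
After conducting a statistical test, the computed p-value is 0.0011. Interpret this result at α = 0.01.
Since p = 0.0011 < α = 0.01, reject H₀.
There is sufficient evidence to reject the null hypothesis; the result is statistically significant at the 0.01 level.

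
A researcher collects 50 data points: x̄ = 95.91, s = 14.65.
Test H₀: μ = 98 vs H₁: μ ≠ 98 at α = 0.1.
One-sample t-test:
H₀: μ = 98
H₁: μ ≠ 98
df = n - 1 = 49
t = (x̄ - μ₀) / (s/√n) = (95.91 - 98) / (14.65/√50) = -1.009
p-value = 0.3180

Since p-value > α = 0.1, we fail to reject H₀.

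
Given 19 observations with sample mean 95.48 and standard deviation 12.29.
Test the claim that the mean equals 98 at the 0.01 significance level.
One-sample t-test:
H₀: μ = 98
H₁: μ ≠ 98
df = n - 1 = 18
t = (x̄ - μ₀) / (s/√n) = (95.48 - 98) / (12.29/√19) = -0.894
p-value = 0.3832

Since p-value > α = 0.01, we fail to reject H₀.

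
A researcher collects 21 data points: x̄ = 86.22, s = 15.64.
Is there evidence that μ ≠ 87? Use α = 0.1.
One-sample t-test:
H₀: μ = 87
H₁: μ ≠ 87
df = n - 1 = 20
t = (x̄ - μ₀) / (s/√n) = (86.22 - 87) / (15.64/√21) = -0.229
p-value = 0.8215

Since p-value > α = 0.1, we fail to reject H₀.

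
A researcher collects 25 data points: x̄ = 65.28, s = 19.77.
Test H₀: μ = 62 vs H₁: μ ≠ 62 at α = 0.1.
One-sample t-test:
H₀: μ = 62
H₁: μ ≠ 62
df = n - 1 = 24
t = (x̄ - μ₀) / (s/√n) = (65.28 - 62) / (19.77/√25) = 0.830
p-value = 0.4150

Since p-value > α = 0.1, we fail to reject H₀.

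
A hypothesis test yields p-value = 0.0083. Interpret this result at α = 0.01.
Since p = 0.0083 < α = 0.01, reject H₀.
There is sufficient evidence to reject the null hypothesis; the result is statistically significant at the 0.01 level.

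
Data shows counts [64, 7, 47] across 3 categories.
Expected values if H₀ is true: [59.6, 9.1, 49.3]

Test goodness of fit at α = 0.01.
Chi-square goodness of fit test:
H₀: observed counts match expected distribution
H₁: observed counts differ from expected distribution
df = k - 1 = 2
χ² = Σ(O - E)²/E
   = (64 - 59.6)²/59.6 + (7 - 9.1)²/9.1 + (47 - 49.3)²/49.3
   = 0.325 + 0.485 + 0.107
   = 0.92
p-value = 0.6323

Since p-value > α = 0.01, we fail to reject H₀.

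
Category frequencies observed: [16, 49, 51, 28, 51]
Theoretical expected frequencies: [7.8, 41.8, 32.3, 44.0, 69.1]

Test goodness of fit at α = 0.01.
Chi-square goodness of fit test:
H₀: observed counts match expected distribution
H₁: observed counts differ from expected distribution
df = k - 1 = 4
χ² = Σ(O - E)²/E
   = (16 - 7.8)²/7.8 + (49 - 41.8)²/41.8 + (51 - 32.3)²/32.3 + (28 - 44.0)²/44.0 + (51 - 69.1)²/69.1
   = 8.621 + 1.240 + 10.826 + 5.818 + 4.741
   = 31.25
p-value < 0.0001

Since p-value < α = 0.01, we reject H₀.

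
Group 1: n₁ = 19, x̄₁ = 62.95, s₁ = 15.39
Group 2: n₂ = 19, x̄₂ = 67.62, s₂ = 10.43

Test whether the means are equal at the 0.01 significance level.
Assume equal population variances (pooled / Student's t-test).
Student's two-sample t-test (equal variances):
H₀: μ₁ = μ₂
H₁: μ₁ ≠ μ₂
df = n₁ + n₂ - 2 = 36
Pooled variance s_p² = [(n₁-1)s₁² + (n₂-1)s₂²] / (n₁ + n₂ - 2) = [(18)(15.39²) + (18)(10.43²)] / 36 = 172.8185
SE = √(s_p²(1/n₁ + 1/n₂)) = √(172.8185 × (1/19 + 1/19)) = 4.2651
t = (x̄₁ - x̄₂) / SE = (62.95 - 67.62) / 4.2651 = -4.67 / 4.2651 = -1.095
p-value = 0.2808

Since p-value > α = 0.01, we fail to reject H₀.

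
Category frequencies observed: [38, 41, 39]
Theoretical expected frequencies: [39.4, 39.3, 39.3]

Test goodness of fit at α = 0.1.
Chi-square goodness of fit test:
H₀: observed counts match expected distribution
H₁: observed counts differ from expected distribution
df = k - 1 = 2
χ² = Σ(O - E)²/E
   = (38 - 39.4)²/39.4 + (41 - 39.3)²/39.3 + (39 - 39.3)²/39.3
   = 0.050 + 0.074 + 0.002
   = 0.13
p-value = 0.9391

Since p-value > α = 0.1, we fail to reject H₀.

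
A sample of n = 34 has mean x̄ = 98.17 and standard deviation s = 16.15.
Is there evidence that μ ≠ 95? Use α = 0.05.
One-sample t-test:
H₀: μ = 95
H₁: μ ≠ 95
df = n - 1 = 33
t = (x̄ - μ₀) / (s/√n) = (98.17 - 95) / (16.15/√34) = 1.145
p-value = 0.2606

Since p-value > α = 0.05, we fail to reject H₀.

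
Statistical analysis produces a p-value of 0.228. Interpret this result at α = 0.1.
Since p = 0.228 > α = 0.1, fail to reject H₀.
There is insufficient evidence to reject the null hypothesis; the result is not statistically significant at the 0.1 level.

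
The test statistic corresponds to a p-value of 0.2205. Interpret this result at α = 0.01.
Since p = 0.2205 > α = 0.01, fail to reject H₀.
There is insufficient evidence to reject the null hypothesis; the result is not statistically significant at the 0.01 level.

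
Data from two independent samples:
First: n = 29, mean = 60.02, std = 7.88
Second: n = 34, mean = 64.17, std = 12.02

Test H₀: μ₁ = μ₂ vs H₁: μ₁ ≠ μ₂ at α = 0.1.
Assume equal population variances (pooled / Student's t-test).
Student's two-sample t-test (equal variances):
H₀: μ₁ = μ₂
H₁: μ₁ ≠ μ₂
df = n₁ + n₂ - 2 = 61
Pooled variance s_p² = [(n₁-1)s₁² + (n₂-1)s₂²] / (n₁ + n₂ - 2) = [(28)(7.88²) + (33)(12.02²)] / 61 = 106.6639
SE = √(s_p²(1/n₁ + 1/n₂)) = √(106.6639 × (1/29 + 1/34)) = 2.6106
t = (x̄₁ - x̄₂) / SE = (60.02 - 64.17) / 2.6106 = -4.15 / 2.6106 = -1.590
p-value = 0.1171

Since p-value > α = 0.1, we fail to reject H₀.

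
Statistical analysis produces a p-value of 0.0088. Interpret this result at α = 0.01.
Since p = 0.0088 < α = 0.01, reject H₀.
There is sufficient evidence to reject the null hypothesis; the result is statistically significant at the 0.01 level.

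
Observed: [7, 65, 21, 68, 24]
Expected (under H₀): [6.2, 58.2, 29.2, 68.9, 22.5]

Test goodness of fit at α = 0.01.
Chi-square goodness of fit test:
H₀: observed counts match expected distribution
H₁: observed counts differ from expected distribution
df = k - 1 = 4
χ² = Σ(O - E)²/E
   = (7 - 6.2)²/6.2 + (65 - 58.2)²/58.2 + (21 - 29.2)²/29.2 + (68 - 68.9)²/68.9 + (24 - 22.5)²/22.5
   = 0.103 + 0.795 + 2.303 + 0.012 + 0.100
   = 3.31
p-value = 0.5070

Since p-value > α = 0.01, we fail to reject H₀.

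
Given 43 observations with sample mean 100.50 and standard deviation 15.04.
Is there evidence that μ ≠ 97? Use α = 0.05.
One-sample t-test:
H₀: μ = 97
H₁: μ ≠ 97
df = n - 1 = 42
t = (x̄ - μ₀) / (s/√n) = (100.50 - 97) / (15.04/√43) = 1.526
p-value = 0.1345

Since p-value > α = 0.05, we fail to reject H₀.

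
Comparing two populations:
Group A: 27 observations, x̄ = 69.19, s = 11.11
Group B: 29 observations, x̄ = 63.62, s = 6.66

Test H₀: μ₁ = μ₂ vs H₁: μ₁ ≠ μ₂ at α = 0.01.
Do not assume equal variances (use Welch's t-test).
Welch's two-sample t-test:
H₀: μ₁ = μ₂
H₁: μ₁ ≠ μ₂
s₁²/n₁ = 11.11²/27 = 4.5716,  s₂²/n₂ = 6.66²/29 = 1.5295
SE = √(s₁²/n₁ + s₂²/n₂) = √(4.5716 + 1.5295) = 2.4700
df (Welch-Satterthwaite) = (s₁²/n₁ + s₂²/n₂)² / [(s₁²/n₁)²/(n₁-1) + (s₂²/n₂)²/(n₂-1)] ≈ 41.95
t = (x̄₁ - x̄₂) / SE = (69.19 - 63.62) / 2.4700 = 5.57 / 2.4700 = 2.255
p-value = 0.0294

Since p-value > α = 0.01, we fail to reject H₀.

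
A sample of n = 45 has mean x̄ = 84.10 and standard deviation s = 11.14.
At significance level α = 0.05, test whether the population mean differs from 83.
One-sample t-test:
H₀: μ = 83
H₁: μ ≠ 83
df = n - 1 = 44
t = (x̄ - μ₀) / (s/√n) = (84.10 - 83) / (11.14/√45) = 0.662
p-value = 0.5112

Since p-value > α = 0.05, we fail to reject H₀.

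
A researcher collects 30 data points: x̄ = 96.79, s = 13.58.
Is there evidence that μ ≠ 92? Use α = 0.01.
One-sample t-test:
H₀: μ = 92
H₁: μ ≠ 92
df = n - 1 = 29
t = (x̄ - μ₀) / (s/√n) = (96.79 - 92) / (13.58/√30) = 1.932
p-value = 0.0632

Since p-value > α = 0.01, we fail to reject H₀.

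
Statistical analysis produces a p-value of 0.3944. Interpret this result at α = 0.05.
Since p = 0.3944 > α = 0.05, fail to reject H₀.
There is insufficient evidence to reject the null hypothesis; the result is not statistically significant at the 0.05 level.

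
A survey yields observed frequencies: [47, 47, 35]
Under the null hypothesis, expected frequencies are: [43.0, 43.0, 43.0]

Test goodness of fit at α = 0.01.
Chi-square goodness of fit test:
H₀: observed counts match expected distribution
H₁: observed counts differ from expected distribution
df = k - 1 = 2
χ² = Σ(O - E)²/E
   = (47 - 43.0)²/43.0 + (47 - 43.0)²/43.0 + (35 - 43.0)²/43.0
   = 0.372 + 0.372 + 1.488
   = 2.23
p-value = 0.3275

Since p-value > α = 0.01, we fail to reject H₀.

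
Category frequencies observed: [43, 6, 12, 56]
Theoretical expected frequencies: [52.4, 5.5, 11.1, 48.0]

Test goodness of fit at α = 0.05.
Chi-square goodness of fit test:
H₀: observed counts match expected distribution
H₁: observed counts differ from expected distribution
df = k - 1 = 3
χ² = Σ(O - E)²/E
   = (43 - 52.4)²/52.4 + (6 - 5.5)²/5.5 + (12 - 11.1)²/11.1 + (56 - 48.0)²/48.0
   = 1.686 + 0.045 + 0.073 + 1.333
   = 3.14
p-value = 0.3708

Since p-value > α = 0.05, we fail to reject H₀.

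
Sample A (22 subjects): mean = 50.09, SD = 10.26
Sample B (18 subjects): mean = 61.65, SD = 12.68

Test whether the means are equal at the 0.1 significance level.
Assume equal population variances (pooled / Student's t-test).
Student's two-sample t-test (equal variances):
H₀: μ₁ = μ₂
H₁: μ₁ ≠ μ₂
df = n₁ + n₂ - 2 = 38
Pooled variance s_p² = [(n₁-1)s₁² + (n₂-1)s₂²] / (n₁ + n₂ - 2) = [(21)(10.26²) + (17)(12.68²)] / 38 = 130.1032
SE = √(s_p²(1/n₁ + 1/n₂)) = √(130.1032 × (1/22 + 1/18)) = 3.6252
t = (x̄₁ - x̄₂) / SE = (50.09 - 61.65) / 3.6252 = -11.56 / 3.6252 = -3.189
p-value = 0.0029

Since p-value < α = 0.1, we reject H₀.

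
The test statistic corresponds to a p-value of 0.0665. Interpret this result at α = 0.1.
Since p = 0.0665 < α = 0.1, reject H₀.
There is sufficient evidence to reject the null hypothesis; the result is statistically significant at the 0.1 level.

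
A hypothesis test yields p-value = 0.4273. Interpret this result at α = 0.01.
Since p = 0.4273 > α = 0.01, fail to reject H₀.
There is insufficient evidence to reject the null hypothesis; the result is not statistically significant at the 0.01 level.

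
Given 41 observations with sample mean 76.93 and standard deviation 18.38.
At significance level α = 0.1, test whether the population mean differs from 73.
One-sample t-test:
H₀: μ = 73
H₁: μ ≠ 73
df = n - 1 = 40
t = (x̄ - μ₀) / (s/√n) = (76.93 - 73) / (18.38/√41) = 1.369
p-value = 0.1786

Since p-value > α = 0.1, we fail to reject H₀.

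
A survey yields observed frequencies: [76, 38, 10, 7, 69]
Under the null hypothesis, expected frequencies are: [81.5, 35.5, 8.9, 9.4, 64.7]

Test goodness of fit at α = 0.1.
Chi-square goodness of fit test:
H₀: observed counts match expected distribution
H₁: observed counts differ from expected distribution
df = k - 1 = 4
χ² = Σ(O - E)²/E
   = (76 - 81.5)²/81.5 + (38 - 35.5)²/35.5 + (10 - 8.9)²/8.9 + (7 - 9.4)²/9.4 + (69 - 64.7)²/64.7
   = 0.371 + 0.176 + 0.136 + 0.613 + 0.286
   = 1.58
p-value = 0.8121

Since p-value > α = 0.1, we fail to reject H₀.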